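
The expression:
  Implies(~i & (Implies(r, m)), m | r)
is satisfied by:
  {i: True, r: True, m: True}
  {i: True, r: True, m: False}
  {i: True, m: True, r: False}
  {i: True, m: False, r: False}
  {r: True, m: True, i: False}
  {r: True, m: False, i: False}
  {m: True, r: False, i: False}


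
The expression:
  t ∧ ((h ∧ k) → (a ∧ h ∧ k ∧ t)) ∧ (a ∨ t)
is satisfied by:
  {t: True, a: True, h: False, k: False}
  {t: True, h: False, k: False, a: False}
  {t: True, a: True, k: True, h: False}
  {t: True, k: True, h: False, a: False}
  {t: True, a: True, h: True, k: False}
  {t: True, h: True, k: False, a: False}
  {t: True, a: True, k: True, h: True}


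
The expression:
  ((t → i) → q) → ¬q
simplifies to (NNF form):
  ¬q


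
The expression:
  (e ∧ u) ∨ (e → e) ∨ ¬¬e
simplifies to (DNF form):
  True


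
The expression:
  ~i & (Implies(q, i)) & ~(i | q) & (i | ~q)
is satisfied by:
  {q: False, i: False}


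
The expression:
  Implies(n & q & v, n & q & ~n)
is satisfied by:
  {v: False, q: False, n: False}
  {n: True, v: False, q: False}
  {q: True, v: False, n: False}
  {n: True, q: True, v: False}
  {v: True, n: False, q: False}
  {n: True, v: True, q: False}
  {q: True, v: True, n: False}


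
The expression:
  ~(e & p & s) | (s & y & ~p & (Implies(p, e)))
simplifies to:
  ~e | ~p | ~s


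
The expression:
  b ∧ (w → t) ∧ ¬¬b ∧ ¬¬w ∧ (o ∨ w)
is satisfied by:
  {t: True, w: True, b: True}


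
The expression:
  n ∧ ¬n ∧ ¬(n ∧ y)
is never true.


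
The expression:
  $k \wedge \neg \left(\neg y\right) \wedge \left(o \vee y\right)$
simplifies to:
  $k \wedge y$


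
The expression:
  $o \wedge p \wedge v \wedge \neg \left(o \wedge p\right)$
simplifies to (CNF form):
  $\text{False}$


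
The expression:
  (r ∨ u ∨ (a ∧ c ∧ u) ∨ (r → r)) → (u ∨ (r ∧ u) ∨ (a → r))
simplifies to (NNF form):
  r ∨ u ∨ ¬a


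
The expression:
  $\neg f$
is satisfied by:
  {f: False}


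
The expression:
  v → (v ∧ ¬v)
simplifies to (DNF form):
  ¬v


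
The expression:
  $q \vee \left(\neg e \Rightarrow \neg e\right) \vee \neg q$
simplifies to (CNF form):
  $\text{True}$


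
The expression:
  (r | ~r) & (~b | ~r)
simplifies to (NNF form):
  ~b | ~r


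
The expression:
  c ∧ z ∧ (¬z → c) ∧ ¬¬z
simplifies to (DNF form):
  c ∧ z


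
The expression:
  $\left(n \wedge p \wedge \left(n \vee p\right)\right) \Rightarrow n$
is always true.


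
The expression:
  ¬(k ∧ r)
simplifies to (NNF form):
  ¬k ∨ ¬r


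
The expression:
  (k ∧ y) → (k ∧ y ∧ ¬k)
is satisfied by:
  {k: False, y: False}
  {y: True, k: False}
  {k: True, y: False}


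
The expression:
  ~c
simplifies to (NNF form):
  ~c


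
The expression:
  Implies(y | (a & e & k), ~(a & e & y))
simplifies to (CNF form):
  ~a | ~e | ~y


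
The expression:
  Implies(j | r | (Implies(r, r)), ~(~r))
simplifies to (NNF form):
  r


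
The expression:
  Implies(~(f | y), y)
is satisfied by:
  {y: True, f: True}
  {y: True, f: False}
  {f: True, y: False}


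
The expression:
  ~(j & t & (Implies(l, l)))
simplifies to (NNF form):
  ~j | ~t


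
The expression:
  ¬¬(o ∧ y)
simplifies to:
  o ∧ y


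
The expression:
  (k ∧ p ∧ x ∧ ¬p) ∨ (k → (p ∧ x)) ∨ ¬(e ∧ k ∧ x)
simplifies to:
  p ∨ ¬e ∨ ¬k ∨ ¬x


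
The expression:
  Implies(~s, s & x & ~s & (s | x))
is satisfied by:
  {s: True}


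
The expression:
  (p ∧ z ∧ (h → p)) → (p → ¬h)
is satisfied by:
  {p: False, z: False, h: False}
  {h: True, p: False, z: False}
  {z: True, p: False, h: False}
  {h: True, z: True, p: False}
  {p: True, h: False, z: False}
  {h: True, p: True, z: False}
  {z: True, p: True, h: False}


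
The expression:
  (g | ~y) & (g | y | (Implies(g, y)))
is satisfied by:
  {g: True, y: False}
  {y: False, g: False}
  {y: True, g: True}


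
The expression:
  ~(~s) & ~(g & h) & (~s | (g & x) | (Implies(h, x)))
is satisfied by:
  {x: True, s: True, h: False, g: False}
  {s: True, g: False, x: False, h: False}
  {g: True, x: True, s: True, h: False}
  {g: True, s: True, x: False, h: False}
  {h: True, x: True, s: True, g: False}


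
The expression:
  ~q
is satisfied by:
  {q: False}


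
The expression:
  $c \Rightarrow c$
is always true.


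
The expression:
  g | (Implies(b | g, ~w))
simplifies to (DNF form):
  g | ~b | ~w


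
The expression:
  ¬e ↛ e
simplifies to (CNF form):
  True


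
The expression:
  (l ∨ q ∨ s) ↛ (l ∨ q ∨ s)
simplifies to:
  False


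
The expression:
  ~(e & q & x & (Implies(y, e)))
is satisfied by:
  {e: False, q: False, x: False}
  {x: True, e: False, q: False}
  {q: True, e: False, x: False}
  {x: True, q: True, e: False}
  {e: True, x: False, q: False}
  {x: True, e: True, q: False}
  {q: True, e: True, x: False}


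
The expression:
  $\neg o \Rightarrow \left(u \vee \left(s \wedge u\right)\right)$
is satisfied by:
  {o: True, u: True}
  {o: True, u: False}
  {u: True, o: False}


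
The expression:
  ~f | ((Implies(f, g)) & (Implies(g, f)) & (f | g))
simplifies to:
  g | ~f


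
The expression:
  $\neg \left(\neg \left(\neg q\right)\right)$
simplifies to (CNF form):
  $\neg q$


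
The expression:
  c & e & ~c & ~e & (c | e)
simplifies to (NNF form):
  False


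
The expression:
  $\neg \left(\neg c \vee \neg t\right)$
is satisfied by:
  {t: True, c: True}


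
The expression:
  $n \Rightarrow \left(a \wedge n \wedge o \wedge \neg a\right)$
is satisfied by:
  {n: False}


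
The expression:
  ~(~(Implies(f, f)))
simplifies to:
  True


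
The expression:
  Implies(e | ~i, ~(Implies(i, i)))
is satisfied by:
  {i: True, e: False}


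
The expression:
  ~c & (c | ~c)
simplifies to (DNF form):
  ~c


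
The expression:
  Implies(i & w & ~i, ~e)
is always true.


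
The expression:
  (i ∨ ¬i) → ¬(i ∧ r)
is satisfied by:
  {i: False, r: False}
  {r: True, i: False}
  {i: True, r: False}


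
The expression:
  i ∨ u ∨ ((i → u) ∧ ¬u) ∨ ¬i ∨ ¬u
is always true.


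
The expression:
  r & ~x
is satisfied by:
  {r: True, x: False}


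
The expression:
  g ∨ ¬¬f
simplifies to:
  f ∨ g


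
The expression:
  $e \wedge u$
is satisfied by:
  {e: True, u: True}


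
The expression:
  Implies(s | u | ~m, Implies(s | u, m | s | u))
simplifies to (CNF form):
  True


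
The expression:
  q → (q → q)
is always true.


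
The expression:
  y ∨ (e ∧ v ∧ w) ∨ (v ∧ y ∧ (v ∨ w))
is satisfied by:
  {y: True, v: True, w: True, e: True}
  {y: True, v: True, w: True, e: False}
  {y: True, v: True, e: True, w: False}
  {y: True, v: True, e: False, w: False}
  {y: True, w: True, e: True, v: False}
  {y: True, w: True, e: False, v: False}
  {y: True, w: False, e: True, v: False}
  {y: True, w: False, e: False, v: False}
  {v: True, w: True, e: True, y: False}


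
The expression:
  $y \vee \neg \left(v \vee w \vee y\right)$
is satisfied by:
  {y: True, v: False, w: False}
  {y: True, w: True, v: False}
  {y: True, v: True, w: False}
  {y: True, w: True, v: True}
  {w: False, v: False, y: False}


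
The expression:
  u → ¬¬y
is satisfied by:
  {y: True, u: False}
  {u: False, y: False}
  {u: True, y: True}


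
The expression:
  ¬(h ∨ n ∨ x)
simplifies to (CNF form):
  ¬h ∧ ¬n ∧ ¬x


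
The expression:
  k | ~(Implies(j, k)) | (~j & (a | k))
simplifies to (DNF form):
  a | j | k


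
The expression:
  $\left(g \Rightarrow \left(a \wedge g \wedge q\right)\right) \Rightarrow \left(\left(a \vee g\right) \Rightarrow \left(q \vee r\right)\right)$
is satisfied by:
  {r: True, q: True, g: True, a: False}
  {r: True, q: True, g: False, a: False}
  {r: True, g: True, q: False, a: False}
  {r: True, g: False, q: False, a: False}
  {q: True, g: True, r: False, a: False}
  {q: True, r: False, g: False, a: False}
  {q: False, g: True, r: False, a: False}
  {q: False, r: False, g: False, a: False}
  {r: True, a: True, q: True, g: True}
  {r: True, a: True, q: True, g: False}
  {r: True, a: True, g: True, q: False}
  {r: True, a: True, g: False, q: False}
  {a: True, q: True, g: True, r: False}
  {a: True, q: True, g: False, r: False}
  {a: True, g: True, q: False, r: False}


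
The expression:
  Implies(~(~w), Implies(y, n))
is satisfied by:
  {n: True, w: False, y: False}
  {w: False, y: False, n: False}
  {n: True, y: True, w: False}
  {y: True, w: False, n: False}
  {n: True, w: True, y: False}
  {w: True, n: False, y: False}
  {n: True, y: True, w: True}


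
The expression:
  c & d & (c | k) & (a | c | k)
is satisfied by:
  {c: True, d: True}


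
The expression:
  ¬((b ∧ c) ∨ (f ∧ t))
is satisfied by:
  {b: False, c: False, t: False, f: False}
  {f: True, b: False, c: False, t: False}
  {t: True, b: False, c: False, f: False}
  {c: True, f: False, b: False, t: False}
  {f: True, c: True, b: False, t: False}
  {t: True, c: True, f: False, b: False}
  {b: True, t: False, c: False, f: False}
  {f: True, b: True, t: False, c: False}
  {t: True, b: True, f: False, c: False}


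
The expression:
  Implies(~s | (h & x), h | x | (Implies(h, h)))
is always true.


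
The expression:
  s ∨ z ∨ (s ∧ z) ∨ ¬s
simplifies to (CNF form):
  True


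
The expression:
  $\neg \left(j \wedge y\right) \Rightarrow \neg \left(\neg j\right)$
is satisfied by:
  {j: True}


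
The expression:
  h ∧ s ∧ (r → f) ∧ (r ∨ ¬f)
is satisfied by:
  {h: True, s: True, r: False, f: False}
  {h: True, f: True, r: True, s: True}


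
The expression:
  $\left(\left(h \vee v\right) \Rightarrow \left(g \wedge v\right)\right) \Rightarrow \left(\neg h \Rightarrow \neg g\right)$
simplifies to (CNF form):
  $h \vee \neg g$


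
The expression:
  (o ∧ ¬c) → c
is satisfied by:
  {c: True, o: False}
  {o: False, c: False}
  {o: True, c: True}


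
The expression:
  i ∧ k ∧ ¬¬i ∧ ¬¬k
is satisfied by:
  {i: True, k: True}


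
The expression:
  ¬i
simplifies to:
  ¬i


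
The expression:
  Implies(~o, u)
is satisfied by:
  {o: True, u: True}
  {o: True, u: False}
  {u: True, o: False}


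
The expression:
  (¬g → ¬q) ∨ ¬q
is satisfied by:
  {g: True, q: False}
  {q: False, g: False}
  {q: True, g: True}


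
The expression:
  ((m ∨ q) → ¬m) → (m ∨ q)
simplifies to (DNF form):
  m ∨ q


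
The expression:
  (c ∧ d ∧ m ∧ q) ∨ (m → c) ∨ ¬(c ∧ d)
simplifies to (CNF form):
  True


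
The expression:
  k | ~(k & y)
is always true.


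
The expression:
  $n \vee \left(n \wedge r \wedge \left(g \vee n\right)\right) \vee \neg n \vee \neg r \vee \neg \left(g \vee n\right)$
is always true.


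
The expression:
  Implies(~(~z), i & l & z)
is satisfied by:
  {l: True, i: True, z: False}
  {l: True, i: False, z: False}
  {i: True, l: False, z: False}
  {l: False, i: False, z: False}
  {z: True, l: True, i: True}


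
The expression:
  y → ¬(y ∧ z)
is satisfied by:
  {z: False, y: False}
  {y: True, z: False}
  {z: True, y: False}


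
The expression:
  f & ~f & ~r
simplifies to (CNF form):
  False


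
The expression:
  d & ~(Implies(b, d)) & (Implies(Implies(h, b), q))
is never true.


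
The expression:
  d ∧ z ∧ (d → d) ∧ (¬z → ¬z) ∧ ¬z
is never true.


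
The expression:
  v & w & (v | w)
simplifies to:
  v & w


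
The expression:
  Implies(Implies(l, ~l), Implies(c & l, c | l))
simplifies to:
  True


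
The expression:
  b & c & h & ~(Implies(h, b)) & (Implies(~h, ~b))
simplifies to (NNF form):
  False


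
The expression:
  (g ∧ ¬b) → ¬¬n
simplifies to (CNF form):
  b ∨ n ∨ ¬g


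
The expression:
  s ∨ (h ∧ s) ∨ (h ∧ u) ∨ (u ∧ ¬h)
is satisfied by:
  {u: True, s: True}
  {u: True, s: False}
  {s: True, u: False}


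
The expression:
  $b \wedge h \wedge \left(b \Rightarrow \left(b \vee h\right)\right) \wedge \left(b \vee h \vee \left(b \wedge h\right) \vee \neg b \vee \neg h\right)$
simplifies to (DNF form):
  $b \wedge h$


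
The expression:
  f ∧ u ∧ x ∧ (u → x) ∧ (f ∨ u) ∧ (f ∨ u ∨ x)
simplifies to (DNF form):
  f ∧ u ∧ x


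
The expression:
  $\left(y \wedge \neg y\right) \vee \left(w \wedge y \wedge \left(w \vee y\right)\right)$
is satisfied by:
  {w: True, y: True}


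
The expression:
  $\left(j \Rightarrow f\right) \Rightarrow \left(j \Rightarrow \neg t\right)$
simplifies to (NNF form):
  $\neg f \vee \neg j \vee \neg t$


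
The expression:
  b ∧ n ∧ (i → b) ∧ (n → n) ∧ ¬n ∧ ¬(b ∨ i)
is never true.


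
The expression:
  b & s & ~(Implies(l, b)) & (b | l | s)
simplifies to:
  False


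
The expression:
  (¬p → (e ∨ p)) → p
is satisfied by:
  {p: True, e: False}
  {e: False, p: False}
  {e: True, p: True}


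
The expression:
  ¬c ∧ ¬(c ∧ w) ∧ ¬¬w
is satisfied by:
  {w: True, c: False}


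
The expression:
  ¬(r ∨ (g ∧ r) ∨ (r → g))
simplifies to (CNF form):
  False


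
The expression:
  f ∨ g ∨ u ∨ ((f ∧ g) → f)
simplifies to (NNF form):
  True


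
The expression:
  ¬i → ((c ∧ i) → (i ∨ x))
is always true.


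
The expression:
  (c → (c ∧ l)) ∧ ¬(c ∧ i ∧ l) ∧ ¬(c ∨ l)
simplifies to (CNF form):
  ¬c ∧ ¬l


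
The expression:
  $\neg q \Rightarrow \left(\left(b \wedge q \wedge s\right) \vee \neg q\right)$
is always true.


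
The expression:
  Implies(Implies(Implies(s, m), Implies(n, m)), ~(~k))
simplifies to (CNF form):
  (k | n) & (k | ~m) & (k | ~s)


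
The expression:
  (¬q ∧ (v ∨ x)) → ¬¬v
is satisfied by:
  {q: True, v: True, x: False}
  {q: True, v: False, x: False}
  {v: True, q: False, x: False}
  {q: False, v: False, x: False}
  {x: True, q: True, v: True}
  {x: True, q: True, v: False}
  {x: True, v: True, q: False}


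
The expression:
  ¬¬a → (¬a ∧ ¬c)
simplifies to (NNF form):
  ¬a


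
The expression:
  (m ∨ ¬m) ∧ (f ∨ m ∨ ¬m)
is always true.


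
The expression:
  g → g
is always true.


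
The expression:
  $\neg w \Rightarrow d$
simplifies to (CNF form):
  $d \vee w$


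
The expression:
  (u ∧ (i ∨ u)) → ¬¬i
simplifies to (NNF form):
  i ∨ ¬u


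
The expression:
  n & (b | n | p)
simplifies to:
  n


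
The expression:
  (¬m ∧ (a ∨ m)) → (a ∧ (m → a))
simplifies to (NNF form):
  True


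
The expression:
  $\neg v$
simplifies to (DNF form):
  $\neg v$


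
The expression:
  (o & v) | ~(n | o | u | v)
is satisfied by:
  {o: True, v: True, n: False, u: False}
  {o: True, u: True, v: True, n: False}
  {o: True, n: True, v: True, u: False}
  {o: True, u: True, n: True, v: True}
  {u: False, v: False, n: False, o: False}


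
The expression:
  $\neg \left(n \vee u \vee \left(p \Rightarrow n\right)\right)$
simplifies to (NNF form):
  $p \wedge \neg n \wedge \neg u$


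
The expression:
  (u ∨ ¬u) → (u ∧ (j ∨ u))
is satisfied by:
  {u: True}


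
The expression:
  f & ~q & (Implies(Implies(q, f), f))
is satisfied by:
  {f: True, q: False}


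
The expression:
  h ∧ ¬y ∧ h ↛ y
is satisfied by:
  {h: True, y: False}


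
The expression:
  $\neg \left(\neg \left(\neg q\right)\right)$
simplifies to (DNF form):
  $\neg q$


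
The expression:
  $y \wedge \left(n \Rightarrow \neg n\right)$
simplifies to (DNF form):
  $y \wedge \neg n$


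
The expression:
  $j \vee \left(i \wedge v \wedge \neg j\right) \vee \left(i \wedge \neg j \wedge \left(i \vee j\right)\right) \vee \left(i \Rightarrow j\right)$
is always true.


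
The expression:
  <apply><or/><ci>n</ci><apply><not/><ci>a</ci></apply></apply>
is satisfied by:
  {n: True, a: False}
  {a: False, n: False}
  {a: True, n: True}


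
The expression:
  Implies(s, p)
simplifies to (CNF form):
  p | ~s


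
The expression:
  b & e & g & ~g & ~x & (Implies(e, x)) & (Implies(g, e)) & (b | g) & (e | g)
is never true.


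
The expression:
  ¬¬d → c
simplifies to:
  c ∨ ¬d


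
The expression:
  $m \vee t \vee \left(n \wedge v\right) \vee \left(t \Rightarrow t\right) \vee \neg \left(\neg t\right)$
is always true.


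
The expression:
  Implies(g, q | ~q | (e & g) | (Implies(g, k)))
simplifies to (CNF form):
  True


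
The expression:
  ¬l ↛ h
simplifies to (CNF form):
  h ∨ ¬l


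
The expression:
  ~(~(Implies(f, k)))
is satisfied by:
  {k: True, f: False}
  {f: False, k: False}
  {f: True, k: True}


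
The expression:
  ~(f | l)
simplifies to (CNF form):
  ~f & ~l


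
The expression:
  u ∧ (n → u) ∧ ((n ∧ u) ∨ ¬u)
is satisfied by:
  {u: True, n: True}


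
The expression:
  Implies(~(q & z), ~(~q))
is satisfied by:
  {q: True}


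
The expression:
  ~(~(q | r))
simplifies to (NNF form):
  q | r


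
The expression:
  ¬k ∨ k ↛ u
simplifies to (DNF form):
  ¬k ∨ ¬u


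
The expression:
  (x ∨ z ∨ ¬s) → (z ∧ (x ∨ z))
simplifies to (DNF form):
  z ∨ (s ∧ ¬x)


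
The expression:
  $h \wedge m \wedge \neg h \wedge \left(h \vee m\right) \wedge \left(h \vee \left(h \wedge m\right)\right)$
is never true.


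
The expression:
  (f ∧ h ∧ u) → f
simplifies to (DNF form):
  True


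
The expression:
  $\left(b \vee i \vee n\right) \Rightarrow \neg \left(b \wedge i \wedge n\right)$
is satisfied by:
  {n: False, i: False, b: False}
  {b: True, n: False, i: False}
  {i: True, n: False, b: False}
  {b: True, i: True, n: False}
  {n: True, b: False, i: False}
  {b: True, n: True, i: False}
  {i: True, n: True, b: False}


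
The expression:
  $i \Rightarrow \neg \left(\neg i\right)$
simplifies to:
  $\text{True}$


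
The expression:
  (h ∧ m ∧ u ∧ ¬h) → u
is always true.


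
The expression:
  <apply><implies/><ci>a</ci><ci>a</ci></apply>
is always true.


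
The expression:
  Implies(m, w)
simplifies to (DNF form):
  w | ~m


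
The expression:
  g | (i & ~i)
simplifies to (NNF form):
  g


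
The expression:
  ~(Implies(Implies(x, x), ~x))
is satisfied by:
  {x: True}


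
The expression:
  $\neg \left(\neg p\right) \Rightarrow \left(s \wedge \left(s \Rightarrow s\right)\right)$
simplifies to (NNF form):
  $s \vee \neg p$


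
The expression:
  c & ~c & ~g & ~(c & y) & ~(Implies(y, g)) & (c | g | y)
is never true.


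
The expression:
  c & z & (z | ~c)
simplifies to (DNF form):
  c & z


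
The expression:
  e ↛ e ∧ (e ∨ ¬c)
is never true.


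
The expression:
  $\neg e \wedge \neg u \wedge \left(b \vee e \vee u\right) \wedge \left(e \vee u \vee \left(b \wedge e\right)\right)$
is never true.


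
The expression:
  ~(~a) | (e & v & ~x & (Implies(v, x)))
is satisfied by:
  {a: True}


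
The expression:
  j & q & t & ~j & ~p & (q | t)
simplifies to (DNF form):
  False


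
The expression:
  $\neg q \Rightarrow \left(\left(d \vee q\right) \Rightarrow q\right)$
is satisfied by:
  {q: True, d: False}
  {d: False, q: False}
  {d: True, q: True}


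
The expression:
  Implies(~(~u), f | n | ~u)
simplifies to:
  f | n | ~u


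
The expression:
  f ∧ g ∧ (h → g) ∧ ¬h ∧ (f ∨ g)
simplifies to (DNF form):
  f ∧ g ∧ ¬h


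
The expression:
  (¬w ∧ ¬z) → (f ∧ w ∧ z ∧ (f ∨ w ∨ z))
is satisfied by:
  {z: True, w: True}
  {z: True, w: False}
  {w: True, z: False}


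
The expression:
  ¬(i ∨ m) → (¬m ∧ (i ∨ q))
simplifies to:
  i ∨ m ∨ q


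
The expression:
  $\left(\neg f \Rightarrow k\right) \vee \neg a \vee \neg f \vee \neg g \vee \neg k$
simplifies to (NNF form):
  $\text{True}$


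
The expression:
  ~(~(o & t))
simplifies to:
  o & t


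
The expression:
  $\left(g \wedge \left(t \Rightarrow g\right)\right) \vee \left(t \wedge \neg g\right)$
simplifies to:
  $g \vee t$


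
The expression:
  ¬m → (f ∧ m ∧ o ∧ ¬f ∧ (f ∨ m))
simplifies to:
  m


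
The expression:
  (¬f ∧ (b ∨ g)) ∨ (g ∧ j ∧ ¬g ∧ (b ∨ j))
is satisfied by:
  {b: True, g: True, f: False}
  {b: True, g: False, f: False}
  {g: True, b: False, f: False}


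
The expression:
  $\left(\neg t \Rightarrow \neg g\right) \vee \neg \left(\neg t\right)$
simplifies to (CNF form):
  $t \vee \neg g$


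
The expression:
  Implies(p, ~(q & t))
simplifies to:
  ~p | ~q | ~t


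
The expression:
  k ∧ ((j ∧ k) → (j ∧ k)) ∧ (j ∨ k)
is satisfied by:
  {k: True}


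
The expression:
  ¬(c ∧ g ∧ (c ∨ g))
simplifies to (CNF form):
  ¬c ∨ ¬g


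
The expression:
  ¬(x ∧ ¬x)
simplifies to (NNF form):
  True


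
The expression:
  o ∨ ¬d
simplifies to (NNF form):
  o ∨ ¬d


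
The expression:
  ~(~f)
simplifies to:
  f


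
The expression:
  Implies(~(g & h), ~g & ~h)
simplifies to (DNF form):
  (g & h) | (~g & ~h)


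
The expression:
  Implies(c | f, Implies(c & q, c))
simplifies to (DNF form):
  True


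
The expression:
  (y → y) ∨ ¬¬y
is always true.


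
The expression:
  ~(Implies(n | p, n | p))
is never true.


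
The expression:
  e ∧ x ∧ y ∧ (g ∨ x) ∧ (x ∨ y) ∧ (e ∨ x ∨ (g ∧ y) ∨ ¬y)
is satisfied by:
  {e: True, x: True, y: True}


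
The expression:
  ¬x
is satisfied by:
  {x: False}


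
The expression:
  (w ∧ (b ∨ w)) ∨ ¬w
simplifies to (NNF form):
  True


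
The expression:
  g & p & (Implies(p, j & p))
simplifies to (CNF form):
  g & j & p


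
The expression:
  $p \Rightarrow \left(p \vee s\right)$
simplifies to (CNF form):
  $\text{True}$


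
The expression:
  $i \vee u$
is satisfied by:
  {i: True, u: True}
  {i: True, u: False}
  {u: True, i: False}


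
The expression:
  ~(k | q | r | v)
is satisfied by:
  {q: False, v: False, r: False, k: False}


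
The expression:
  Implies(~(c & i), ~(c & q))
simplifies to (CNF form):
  i | ~c | ~q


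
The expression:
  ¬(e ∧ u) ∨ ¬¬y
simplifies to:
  y ∨ ¬e ∨ ¬u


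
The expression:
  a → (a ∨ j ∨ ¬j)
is always true.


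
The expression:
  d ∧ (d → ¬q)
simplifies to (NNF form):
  d ∧ ¬q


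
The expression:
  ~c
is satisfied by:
  {c: False}


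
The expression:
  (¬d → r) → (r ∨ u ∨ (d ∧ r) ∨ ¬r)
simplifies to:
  True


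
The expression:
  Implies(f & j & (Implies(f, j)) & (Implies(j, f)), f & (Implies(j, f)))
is always true.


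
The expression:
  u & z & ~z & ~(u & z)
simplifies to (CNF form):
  False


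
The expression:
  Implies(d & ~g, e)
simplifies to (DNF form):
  e | g | ~d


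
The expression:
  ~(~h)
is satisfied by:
  {h: True}


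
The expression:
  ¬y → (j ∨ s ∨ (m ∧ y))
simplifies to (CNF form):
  j ∨ s ∨ y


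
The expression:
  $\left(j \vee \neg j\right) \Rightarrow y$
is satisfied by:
  {y: True}


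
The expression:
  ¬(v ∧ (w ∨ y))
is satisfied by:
  {y: False, v: False, w: False}
  {w: True, y: False, v: False}
  {y: True, w: False, v: False}
  {w: True, y: True, v: False}
  {v: True, w: False, y: False}


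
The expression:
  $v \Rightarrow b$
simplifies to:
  $b \vee \neg v$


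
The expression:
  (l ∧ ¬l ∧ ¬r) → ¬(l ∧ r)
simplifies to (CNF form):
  True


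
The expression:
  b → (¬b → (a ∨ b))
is always true.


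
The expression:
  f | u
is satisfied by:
  {u: True, f: True}
  {u: True, f: False}
  {f: True, u: False}


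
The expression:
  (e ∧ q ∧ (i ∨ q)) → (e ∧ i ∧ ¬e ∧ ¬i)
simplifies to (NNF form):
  ¬e ∨ ¬q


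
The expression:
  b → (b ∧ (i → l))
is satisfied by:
  {l: True, b: False, i: False}
  {l: False, b: False, i: False}
  {i: True, l: True, b: False}
  {i: True, l: False, b: False}
  {b: True, l: True, i: False}
  {b: True, l: False, i: False}
  {b: True, i: True, l: True}


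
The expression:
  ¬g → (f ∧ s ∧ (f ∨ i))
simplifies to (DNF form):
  g ∨ (f ∧ s)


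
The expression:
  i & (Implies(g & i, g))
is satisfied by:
  {i: True}


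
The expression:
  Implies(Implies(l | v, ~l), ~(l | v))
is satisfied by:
  {l: True, v: False}
  {v: False, l: False}
  {v: True, l: True}


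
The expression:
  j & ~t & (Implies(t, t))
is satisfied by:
  {j: True, t: False}


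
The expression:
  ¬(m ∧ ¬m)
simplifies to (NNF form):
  True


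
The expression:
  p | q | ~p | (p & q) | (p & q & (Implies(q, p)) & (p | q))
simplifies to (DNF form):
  True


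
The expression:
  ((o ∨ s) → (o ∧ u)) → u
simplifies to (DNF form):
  o ∨ s ∨ u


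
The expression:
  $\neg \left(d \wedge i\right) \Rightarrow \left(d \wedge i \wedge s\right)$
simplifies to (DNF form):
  $d \wedge i$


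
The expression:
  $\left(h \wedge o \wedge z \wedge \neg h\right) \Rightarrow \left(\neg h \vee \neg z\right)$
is always true.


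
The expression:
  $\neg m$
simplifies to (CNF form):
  $\neg m$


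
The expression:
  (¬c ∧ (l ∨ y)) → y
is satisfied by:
  {y: True, c: True, l: False}
  {y: True, l: False, c: False}
  {c: True, l: False, y: False}
  {c: False, l: False, y: False}
  {y: True, c: True, l: True}
  {y: True, l: True, c: False}
  {c: True, l: True, y: False}


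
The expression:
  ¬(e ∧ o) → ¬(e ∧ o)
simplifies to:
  True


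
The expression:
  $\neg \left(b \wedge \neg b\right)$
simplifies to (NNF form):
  $\text{True}$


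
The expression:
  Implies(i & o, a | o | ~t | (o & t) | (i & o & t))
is always true.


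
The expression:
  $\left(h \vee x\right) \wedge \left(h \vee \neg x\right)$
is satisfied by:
  {h: True}


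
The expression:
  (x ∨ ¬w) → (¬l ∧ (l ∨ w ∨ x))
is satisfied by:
  {w: True, l: False, x: False}
  {x: True, w: True, l: False}
  {x: True, w: False, l: False}
  {l: True, w: True, x: False}


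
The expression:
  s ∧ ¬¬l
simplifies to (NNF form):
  l ∧ s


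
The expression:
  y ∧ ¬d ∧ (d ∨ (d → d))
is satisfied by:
  {y: True, d: False}


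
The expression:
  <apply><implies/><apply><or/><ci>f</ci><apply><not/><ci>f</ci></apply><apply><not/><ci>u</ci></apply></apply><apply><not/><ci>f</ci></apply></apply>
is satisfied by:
  {f: False}


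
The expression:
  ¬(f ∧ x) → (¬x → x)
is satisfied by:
  {x: True}


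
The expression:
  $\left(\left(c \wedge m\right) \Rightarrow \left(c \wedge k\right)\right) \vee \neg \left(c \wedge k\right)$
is always true.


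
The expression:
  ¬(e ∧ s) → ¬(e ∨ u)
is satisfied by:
  {s: True, u: False, e: False}
  {s: False, u: False, e: False}
  {e: True, s: True, u: False}
  {e: True, u: True, s: True}


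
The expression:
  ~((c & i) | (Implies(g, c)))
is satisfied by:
  {g: True, c: False}


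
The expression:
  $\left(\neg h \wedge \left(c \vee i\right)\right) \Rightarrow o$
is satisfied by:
  {o: True, h: True, c: False, i: False}
  {i: True, o: True, h: True, c: False}
  {o: True, h: True, c: True, i: False}
  {i: True, o: True, h: True, c: True}
  {o: True, c: False, h: False, i: False}
  {o: True, i: True, c: False, h: False}
  {o: True, c: True, h: False, i: False}
  {o: True, i: True, c: True, h: False}
  {h: True, i: False, c: False, o: False}
  {i: True, h: True, c: False, o: False}
  {h: True, c: True, i: False, o: False}
  {i: True, h: True, c: True, o: False}
  {i: False, c: False, h: False, o: False}


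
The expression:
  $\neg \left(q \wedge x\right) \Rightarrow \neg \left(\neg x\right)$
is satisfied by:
  {x: True}


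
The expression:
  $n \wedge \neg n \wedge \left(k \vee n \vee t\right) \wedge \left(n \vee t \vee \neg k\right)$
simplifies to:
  $\text{False}$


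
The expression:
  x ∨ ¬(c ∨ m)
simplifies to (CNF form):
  (x ∨ ¬c) ∧ (x ∨ ¬m)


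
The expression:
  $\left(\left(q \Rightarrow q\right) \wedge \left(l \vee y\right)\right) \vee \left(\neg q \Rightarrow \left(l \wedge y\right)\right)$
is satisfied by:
  {y: True, q: True, l: True}
  {y: True, q: True, l: False}
  {y: True, l: True, q: False}
  {y: True, l: False, q: False}
  {q: True, l: True, y: False}
  {q: True, l: False, y: False}
  {l: True, q: False, y: False}


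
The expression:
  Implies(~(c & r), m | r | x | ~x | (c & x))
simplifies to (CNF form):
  True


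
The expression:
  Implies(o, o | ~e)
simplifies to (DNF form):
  True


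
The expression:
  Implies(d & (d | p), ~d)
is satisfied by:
  {d: False}


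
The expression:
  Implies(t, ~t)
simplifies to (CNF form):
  ~t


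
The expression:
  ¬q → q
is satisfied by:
  {q: True}


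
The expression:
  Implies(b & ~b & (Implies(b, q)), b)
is always true.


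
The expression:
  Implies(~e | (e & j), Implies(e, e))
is always true.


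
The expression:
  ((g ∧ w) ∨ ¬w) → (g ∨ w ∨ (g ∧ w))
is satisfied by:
  {g: True, w: True}
  {g: True, w: False}
  {w: True, g: False}


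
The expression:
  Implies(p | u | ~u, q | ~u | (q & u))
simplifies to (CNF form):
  q | ~u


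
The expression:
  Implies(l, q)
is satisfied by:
  {q: True, l: False}
  {l: False, q: False}
  {l: True, q: True}


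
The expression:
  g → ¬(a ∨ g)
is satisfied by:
  {g: False}


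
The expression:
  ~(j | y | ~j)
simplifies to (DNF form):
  False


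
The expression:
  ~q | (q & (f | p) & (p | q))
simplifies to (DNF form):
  f | p | ~q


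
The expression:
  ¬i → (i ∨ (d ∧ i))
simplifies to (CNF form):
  i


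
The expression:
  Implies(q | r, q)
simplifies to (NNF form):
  q | ~r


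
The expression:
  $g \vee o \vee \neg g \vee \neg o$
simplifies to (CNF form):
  $\text{True}$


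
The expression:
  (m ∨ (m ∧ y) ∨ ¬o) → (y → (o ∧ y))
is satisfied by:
  {o: True, y: False}
  {y: False, o: False}
  {y: True, o: True}


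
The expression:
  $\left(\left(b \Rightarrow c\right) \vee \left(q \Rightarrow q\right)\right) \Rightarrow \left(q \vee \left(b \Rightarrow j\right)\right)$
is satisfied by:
  {q: True, j: True, b: False}
  {q: True, j: False, b: False}
  {j: True, q: False, b: False}
  {q: False, j: False, b: False}
  {b: True, q: True, j: True}
  {b: True, q: True, j: False}
  {b: True, j: True, q: False}


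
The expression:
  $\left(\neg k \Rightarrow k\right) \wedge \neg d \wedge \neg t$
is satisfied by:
  {k: True, d: False, t: False}


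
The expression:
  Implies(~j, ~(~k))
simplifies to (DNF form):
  j | k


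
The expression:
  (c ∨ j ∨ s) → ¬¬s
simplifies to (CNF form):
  (s ∨ ¬c) ∧ (s ∨ ¬j)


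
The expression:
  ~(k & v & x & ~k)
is always true.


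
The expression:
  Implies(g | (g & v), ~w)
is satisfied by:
  {w: False, g: False}
  {g: True, w: False}
  {w: True, g: False}


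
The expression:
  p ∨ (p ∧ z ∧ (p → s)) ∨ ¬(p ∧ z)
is always true.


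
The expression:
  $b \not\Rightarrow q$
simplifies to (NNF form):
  $b \wedge \neg q$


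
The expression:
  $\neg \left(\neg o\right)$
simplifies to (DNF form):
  $o$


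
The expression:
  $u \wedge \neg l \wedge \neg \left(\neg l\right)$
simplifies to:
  $\text{False}$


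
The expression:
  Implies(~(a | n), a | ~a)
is always true.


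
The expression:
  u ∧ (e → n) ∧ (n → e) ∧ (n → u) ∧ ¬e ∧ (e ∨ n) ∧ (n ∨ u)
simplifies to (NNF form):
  False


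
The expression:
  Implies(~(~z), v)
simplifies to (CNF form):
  v | ~z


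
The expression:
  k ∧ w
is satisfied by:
  {w: True, k: True}


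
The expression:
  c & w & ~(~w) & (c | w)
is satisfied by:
  {c: True, w: True}


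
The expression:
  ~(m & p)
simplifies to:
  ~m | ~p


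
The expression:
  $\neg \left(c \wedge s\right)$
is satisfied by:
  {s: False, c: False}
  {c: True, s: False}
  {s: True, c: False}


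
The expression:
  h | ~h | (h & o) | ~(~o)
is always true.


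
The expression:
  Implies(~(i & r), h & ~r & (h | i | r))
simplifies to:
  (i & r) | (h & ~r)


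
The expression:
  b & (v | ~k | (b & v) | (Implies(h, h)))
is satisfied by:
  {b: True}


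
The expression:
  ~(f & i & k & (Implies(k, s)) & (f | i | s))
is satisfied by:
  {s: False, k: False, i: False, f: False}
  {f: True, s: False, k: False, i: False}
  {i: True, s: False, k: False, f: False}
  {f: True, i: True, s: False, k: False}
  {k: True, f: False, s: False, i: False}
  {f: True, k: True, s: False, i: False}
  {i: True, k: True, f: False, s: False}
  {f: True, i: True, k: True, s: False}
  {s: True, i: False, k: False, f: False}
  {f: True, s: True, i: False, k: False}
  {i: True, s: True, f: False, k: False}
  {f: True, i: True, s: True, k: False}
  {k: True, s: True, i: False, f: False}
  {f: True, k: True, s: True, i: False}
  {i: True, k: True, s: True, f: False}


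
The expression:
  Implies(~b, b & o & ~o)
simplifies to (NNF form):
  b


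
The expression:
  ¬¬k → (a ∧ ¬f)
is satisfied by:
  {a: True, f: False, k: False}
  {f: False, k: False, a: False}
  {a: True, f: True, k: False}
  {f: True, a: False, k: False}
  {k: True, a: True, f: False}


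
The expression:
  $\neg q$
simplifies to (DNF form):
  $\neg q$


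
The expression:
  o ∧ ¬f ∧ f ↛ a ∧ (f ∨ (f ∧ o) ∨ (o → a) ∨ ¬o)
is never true.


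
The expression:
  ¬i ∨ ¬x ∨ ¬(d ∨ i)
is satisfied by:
  {x: False, i: False}
  {i: True, x: False}
  {x: True, i: False}


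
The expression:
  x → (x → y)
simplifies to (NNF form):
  y ∨ ¬x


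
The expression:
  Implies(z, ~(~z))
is always true.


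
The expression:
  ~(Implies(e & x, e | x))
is never true.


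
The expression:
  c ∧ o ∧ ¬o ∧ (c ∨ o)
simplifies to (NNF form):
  False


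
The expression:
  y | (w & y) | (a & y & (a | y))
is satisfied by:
  {y: True}


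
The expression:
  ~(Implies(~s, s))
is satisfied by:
  {s: False}


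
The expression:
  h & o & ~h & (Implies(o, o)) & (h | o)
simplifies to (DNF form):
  False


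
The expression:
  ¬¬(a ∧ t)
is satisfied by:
  {t: True, a: True}


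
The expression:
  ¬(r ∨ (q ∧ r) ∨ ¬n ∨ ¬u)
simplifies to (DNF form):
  n ∧ u ∧ ¬r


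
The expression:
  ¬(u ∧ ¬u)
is always true.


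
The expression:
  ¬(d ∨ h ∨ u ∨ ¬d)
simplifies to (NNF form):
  False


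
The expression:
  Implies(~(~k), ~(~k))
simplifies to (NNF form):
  True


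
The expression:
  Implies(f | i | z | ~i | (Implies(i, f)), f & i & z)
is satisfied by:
  {z: True, i: True, f: True}


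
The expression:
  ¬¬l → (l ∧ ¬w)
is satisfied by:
  {l: False, w: False}
  {w: True, l: False}
  {l: True, w: False}


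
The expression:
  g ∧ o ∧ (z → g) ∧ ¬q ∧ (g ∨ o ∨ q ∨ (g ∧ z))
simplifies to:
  g ∧ o ∧ ¬q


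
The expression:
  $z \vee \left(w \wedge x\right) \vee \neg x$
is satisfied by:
  {z: True, w: True, x: False}
  {z: True, w: False, x: False}
  {w: True, z: False, x: False}
  {z: False, w: False, x: False}
  {x: True, z: True, w: True}
  {x: True, z: True, w: False}
  {x: True, w: True, z: False}


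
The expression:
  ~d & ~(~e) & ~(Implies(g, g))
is never true.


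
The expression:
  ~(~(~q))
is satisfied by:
  {q: False}


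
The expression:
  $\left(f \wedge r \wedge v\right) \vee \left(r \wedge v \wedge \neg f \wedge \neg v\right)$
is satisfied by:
  {r: True, f: True, v: True}


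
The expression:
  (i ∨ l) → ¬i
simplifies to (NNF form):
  ¬i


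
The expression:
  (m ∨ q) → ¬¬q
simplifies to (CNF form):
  q ∨ ¬m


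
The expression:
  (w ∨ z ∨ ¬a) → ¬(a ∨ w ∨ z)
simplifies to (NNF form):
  ¬w ∧ ¬z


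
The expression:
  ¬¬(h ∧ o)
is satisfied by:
  {h: True, o: True}


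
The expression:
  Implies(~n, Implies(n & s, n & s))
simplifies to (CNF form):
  True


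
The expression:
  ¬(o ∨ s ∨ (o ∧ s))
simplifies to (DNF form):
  ¬o ∧ ¬s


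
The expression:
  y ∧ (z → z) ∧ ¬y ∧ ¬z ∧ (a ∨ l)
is never true.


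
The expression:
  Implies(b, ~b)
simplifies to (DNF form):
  ~b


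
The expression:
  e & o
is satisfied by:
  {e: True, o: True}


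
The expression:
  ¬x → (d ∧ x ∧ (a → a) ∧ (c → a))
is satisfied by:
  {x: True}


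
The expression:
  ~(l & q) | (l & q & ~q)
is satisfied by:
  {l: False, q: False}
  {q: True, l: False}
  {l: True, q: False}


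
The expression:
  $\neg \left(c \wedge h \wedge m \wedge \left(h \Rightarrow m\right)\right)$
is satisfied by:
  {h: False, m: False, c: False}
  {c: True, h: False, m: False}
  {m: True, h: False, c: False}
  {c: True, m: True, h: False}
  {h: True, c: False, m: False}
  {c: True, h: True, m: False}
  {m: True, h: True, c: False}


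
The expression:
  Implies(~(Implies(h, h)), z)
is always true.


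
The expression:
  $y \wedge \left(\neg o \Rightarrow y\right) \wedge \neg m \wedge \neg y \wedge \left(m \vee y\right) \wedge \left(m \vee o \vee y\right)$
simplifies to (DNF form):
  $\text{False}$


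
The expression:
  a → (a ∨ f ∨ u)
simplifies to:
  True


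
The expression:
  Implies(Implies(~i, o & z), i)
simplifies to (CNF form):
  i | ~o | ~z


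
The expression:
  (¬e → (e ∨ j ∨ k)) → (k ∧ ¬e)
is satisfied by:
  {k: True, e: False, j: False}
  {e: False, j: False, k: False}
  {j: True, k: True, e: False}


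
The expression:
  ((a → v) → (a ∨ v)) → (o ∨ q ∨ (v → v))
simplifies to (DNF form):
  True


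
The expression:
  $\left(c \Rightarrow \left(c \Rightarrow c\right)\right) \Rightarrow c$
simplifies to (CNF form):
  $c$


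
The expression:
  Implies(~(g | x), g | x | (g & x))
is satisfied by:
  {x: True, g: True}
  {x: True, g: False}
  {g: True, x: False}


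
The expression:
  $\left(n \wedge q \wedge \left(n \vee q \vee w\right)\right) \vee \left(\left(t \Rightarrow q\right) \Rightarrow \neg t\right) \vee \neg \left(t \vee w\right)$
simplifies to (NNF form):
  $n \vee \neg q \vee \neg t$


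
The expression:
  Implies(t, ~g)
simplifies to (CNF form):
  ~g | ~t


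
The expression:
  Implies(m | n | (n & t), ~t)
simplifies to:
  ~t | (~m & ~n)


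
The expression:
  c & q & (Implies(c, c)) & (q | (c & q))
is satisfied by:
  {c: True, q: True}
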